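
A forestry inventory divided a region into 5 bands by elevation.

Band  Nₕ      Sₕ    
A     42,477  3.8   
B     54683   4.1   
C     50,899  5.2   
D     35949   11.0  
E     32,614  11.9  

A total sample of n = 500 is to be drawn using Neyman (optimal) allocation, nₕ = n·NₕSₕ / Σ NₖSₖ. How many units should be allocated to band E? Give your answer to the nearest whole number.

135

Σ NₕSₕ = 42477·3.8 + 54683·4.1 + 50899·5.2 + 35949·11.0 + 32614·11.9 = 1433833.3.
Share for E: 388106.6/1433833.3 = 0.27068.
n_E = 500 × 0.27068 = 135.339... → 135.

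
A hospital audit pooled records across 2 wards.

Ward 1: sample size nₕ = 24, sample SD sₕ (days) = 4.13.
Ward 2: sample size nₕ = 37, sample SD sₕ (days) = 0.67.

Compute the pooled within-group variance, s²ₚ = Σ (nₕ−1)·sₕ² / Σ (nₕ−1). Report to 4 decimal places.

Degrees of freedom: 23 + 36 = 59.
Σ(nₕ−1)sₕ² = 23·17.0569 + 36·0.4489 = 408.4691.
s²ₚ = 408.4691 / 59 = 6.923205... → 6.9232.

6.9232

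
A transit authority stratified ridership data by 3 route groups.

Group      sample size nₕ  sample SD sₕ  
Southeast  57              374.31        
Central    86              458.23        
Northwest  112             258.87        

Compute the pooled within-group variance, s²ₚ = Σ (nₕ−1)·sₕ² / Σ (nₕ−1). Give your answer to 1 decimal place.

131477.8

Degrees of freedom: 56 + 85 + 111 = 252.
Σ(nₕ−1)sₕ² = 56·140107.9761 + 85·209974.7329 + 111·67013.6769 = 33132417.094.
s²ₚ = 33132417.094 / 252 = 131477.846... → 131477.8.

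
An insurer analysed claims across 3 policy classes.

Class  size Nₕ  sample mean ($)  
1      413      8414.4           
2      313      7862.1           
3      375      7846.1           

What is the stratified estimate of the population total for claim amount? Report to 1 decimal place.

8878272.0

1: 413·8414.4 = 3475147.2
2: 313·7862.1 = 2460837.3
3: 375·7846.1 = 2942287.5
τ̂ = Σ Nₕx̄ₕ = 8878272.0.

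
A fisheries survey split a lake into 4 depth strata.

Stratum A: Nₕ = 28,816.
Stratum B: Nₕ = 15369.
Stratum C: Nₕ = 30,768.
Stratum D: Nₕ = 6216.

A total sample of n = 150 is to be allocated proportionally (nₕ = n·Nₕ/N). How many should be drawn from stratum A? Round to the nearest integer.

53

Share of stratum A = 28816/81169 = 0.35501.
Allocate 150 × 0.35501 = 53.252... → 53.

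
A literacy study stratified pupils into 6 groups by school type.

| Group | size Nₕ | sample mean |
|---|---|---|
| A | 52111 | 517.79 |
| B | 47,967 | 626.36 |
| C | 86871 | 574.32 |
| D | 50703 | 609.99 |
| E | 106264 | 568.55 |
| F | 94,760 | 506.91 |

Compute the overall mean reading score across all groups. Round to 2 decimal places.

561.46

N = 438676; weights Wₕ = Nₕ/N = (0.1188, 0.1093, 0.1980, 0.1156, 0.2422, 0.2160).
x̄_st = Σ Wₕ·x̄ₕ = 0.1188·517.79 + 0.1093·626.36 + 0.1980·574.32 + 0.1156·609.99 + 0.2422·568.55 + 0.2160·506.91 ≈ 561.4586...
→ 561.46.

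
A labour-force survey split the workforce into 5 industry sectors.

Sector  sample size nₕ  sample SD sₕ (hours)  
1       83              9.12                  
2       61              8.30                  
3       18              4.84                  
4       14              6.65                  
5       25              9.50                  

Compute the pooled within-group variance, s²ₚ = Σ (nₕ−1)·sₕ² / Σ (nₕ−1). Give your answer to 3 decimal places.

71.902

Degrees of freedom: 82 + 60 + 17 + 13 + 24 = 196.
Σ(nₕ−1)sₕ² = 82·83.1744 + 60·68.89 + 17·23.4256 + 13·44.2225 + 24·90.25 = 14092.8285.
s²ₚ = 14092.8285 / 196 = 71.90219... → 71.902.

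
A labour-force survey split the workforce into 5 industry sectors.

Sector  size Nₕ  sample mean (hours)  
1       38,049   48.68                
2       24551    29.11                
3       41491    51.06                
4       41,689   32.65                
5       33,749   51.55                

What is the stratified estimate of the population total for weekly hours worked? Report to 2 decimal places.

7786342.19

Estimate total by summing Nₕ·x̄ₕ over strata.
38049·48.68 + 24551·29.11 + 41491·51.06 + 41689·32.65 + 33749·51.55 = 1852225.32 + 714679.61 + 2118530.46 + 1361145.85 + 1739760.95 = 7786342.19.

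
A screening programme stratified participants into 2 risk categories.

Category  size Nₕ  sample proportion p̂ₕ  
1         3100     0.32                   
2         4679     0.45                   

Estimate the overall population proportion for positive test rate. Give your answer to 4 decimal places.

0.3982

N = 3100 + 4679 = 7779.
Overall proportion = Σ (Nₕ/N)·p̂ₕ.
Σ Nₕp̂ₕ = 992 + 2105.55 = 3097.55.
3097.55 / 7779 = 0.398194... → 0.3982.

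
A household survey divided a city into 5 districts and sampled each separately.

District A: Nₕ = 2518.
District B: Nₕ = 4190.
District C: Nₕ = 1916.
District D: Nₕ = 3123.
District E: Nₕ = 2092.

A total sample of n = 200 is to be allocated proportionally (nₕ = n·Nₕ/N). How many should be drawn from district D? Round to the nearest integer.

45

Share of district D = 3123/13839 = 0.22567.
Allocate 200 × 0.22567 = 45.133... → 45.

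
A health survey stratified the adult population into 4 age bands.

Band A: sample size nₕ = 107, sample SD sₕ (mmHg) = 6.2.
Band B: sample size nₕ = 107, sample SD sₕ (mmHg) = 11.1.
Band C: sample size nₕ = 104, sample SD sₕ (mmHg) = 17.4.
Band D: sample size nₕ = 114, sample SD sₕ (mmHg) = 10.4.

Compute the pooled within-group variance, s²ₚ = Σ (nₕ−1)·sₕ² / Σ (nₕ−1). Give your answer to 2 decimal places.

141.45

Degrees of freedom: 106 + 106 + 103 + 113 = 428.
Σ(nₕ−1)sₕ² = 106·38.44 + 106·123.21 + 103·302.76 + 113·108.16 = 60541.26.
s²ₚ = 60541.26 / 428 = 141.4515... → 141.45.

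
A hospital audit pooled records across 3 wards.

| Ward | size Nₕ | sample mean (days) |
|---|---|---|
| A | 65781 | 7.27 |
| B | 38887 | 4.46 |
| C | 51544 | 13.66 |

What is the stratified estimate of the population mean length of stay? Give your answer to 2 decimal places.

N = 65781 + 38887 + 51544 = 156212.
Overall mean = Σ (Nₕ/N)·x̄ₕ — weight by population share, not a simple average.
Σ Nₕx̄ₕ = 65781·7.27 + 38887·4.46 + 51544·13.66 = 478227.87 + 173436.02 + 704091.04 = 1355754.93.
Divide by N: 1355754.93 / 156212 = 8.6789... → 8.68.

8.68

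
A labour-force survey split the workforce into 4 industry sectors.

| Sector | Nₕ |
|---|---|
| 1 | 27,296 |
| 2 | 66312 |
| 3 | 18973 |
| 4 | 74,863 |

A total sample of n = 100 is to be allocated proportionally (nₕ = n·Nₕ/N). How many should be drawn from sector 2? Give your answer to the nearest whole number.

N = 27296 + 66312 + 18973 + 74863 = 187444.
n_2 = 100·66312/187444 = 35.377... → 35.

35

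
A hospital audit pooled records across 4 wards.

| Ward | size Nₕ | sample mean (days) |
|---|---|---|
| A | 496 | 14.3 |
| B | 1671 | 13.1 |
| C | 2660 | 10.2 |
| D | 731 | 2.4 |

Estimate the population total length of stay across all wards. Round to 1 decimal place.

A: 496·14.3 = 7092.8
B: 1671·13.1 = 21890.1
C: 2660·10.2 = 27132
D: 731·2.4 = 1754.4
τ̂ = Σ Nₕx̄ₕ = 57869.3.

57869.3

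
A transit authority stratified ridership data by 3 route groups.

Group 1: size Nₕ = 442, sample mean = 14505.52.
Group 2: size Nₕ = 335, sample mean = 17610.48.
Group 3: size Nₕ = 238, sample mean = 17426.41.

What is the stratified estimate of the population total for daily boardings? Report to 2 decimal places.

Estimate total by summing Nₕ·x̄ₕ over strata.
442·14505.52 + 335·17610.48 + 238·17426.41 = 6411439.84 + 5899510.8 + 4147485.58 = 16458436.22.

16458436.22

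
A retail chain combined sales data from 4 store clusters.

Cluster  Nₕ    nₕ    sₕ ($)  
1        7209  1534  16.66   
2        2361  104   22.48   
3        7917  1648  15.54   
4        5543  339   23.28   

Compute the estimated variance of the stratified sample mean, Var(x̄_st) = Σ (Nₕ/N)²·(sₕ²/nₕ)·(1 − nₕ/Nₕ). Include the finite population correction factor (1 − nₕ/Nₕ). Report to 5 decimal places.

N = 23030. Term for each stratum: Wₕ²sₕ²/nₕ·(1−nₕ/Nₕ).
Var(x̄_st) = 0.01395654 + 0.04882013 + 0.01371248 + 0.08694819 = 0.16343733 → 0.16344.

0.16344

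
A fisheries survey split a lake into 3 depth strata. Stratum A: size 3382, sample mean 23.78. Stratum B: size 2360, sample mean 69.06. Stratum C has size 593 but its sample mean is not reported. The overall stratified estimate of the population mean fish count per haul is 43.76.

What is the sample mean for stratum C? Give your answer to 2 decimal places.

57.02

Σ Nₕx̄ₕ = N·μ, so 593·x̄_C = 6335·43.76 − (3382·23.78 + 2360·69.06).
= 277219.6 − 243405.56 = 33814.04.
x̄_C = 33814.04 / 593 = 57.0220... → 57.02.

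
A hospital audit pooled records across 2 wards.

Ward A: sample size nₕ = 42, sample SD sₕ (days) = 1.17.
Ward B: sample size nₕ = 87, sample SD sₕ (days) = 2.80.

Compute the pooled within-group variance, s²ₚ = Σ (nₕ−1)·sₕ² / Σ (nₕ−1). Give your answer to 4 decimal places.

Degrees of freedom: 41 + 86 = 127.
Σ(nₕ−1)sₕ² = 41·1.3689 + 86·7.84 = 730.3649.
s²ₚ = 730.3649 / 127 = 5.750905... → 5.7509.

5.7509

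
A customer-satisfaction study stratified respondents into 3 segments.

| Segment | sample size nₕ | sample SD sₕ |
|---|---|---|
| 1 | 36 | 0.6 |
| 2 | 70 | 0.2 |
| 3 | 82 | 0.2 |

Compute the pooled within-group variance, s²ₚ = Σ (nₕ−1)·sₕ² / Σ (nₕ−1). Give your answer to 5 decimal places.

1: (36−1)·0.6² = 35·0.36 = 12.6
2: (70−1)·0.2² = 69·0.04 = 2.76
3: (82−1)·0.2² = 81·0.04 = 3.24
Numerator = 18.6; denominator = Σ(nₕ−1) = 185.
s²ₚ = 18.6/185 = 0.1005405... → 0.10054.

0.10054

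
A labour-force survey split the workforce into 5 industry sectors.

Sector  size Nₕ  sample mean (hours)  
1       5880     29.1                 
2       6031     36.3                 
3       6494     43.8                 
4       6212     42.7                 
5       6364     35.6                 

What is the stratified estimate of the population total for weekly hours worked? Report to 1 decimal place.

1: 5880·29.1 = 171108
2: 6031·36.3 = 218925.3
3: 6494·43.8 = 284437.2
4: 6212·42.7 = 265252.4
5: 6364·35.6 = 226558.4
τ̂ = Σ Nₕx̄ₕ = 1166281.3.

1166281.3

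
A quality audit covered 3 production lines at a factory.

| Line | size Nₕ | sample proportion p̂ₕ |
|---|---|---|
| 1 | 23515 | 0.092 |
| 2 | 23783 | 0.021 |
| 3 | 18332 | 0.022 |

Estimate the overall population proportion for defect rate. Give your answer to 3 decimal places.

0.047

N = 23515 + 23783 + 18332 = 65630.
Overall proportion = Σ (Nₕ/N)·p̂ₕ.
Σ Nₕp̂ₕ = 2163.38 + 499.443 + 403.304 = 3066.127.
3066.127 / 65630 = 0.04672... → 0.047.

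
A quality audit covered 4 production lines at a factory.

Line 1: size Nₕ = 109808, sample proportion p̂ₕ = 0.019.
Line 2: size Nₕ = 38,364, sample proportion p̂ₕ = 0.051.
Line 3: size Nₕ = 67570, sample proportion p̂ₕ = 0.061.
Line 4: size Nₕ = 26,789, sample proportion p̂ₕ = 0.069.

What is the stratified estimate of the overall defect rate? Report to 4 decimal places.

N = 109808 + 38364 + 67570 + 26789 = 242531.
Overall proportion = Σ (Nₕ/N)·p̂ₕ.
Σ Nₕp̂ₕ = 2086.352 + 1956.564 + 4121.77 + 1848.441 = 10013.127.
10013.127 / 242531 = 0.041286... → 0.0413.

0.0413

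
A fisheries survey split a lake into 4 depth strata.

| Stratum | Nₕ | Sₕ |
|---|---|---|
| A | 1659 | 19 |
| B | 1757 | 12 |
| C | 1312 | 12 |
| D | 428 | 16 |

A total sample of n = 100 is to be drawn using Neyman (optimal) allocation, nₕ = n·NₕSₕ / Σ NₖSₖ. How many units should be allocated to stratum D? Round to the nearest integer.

9

A: NₕSₕ = 1659·19 = 31521
B: NₕSₕ = 1757·12 = 21084
C: NₕSₕ = 1312·12 = 15744
D: NₕSₕ = 428·16 = 6848
Σ NₕSₕ = 75197.
n_D = 100·6848/75197 = 9.107... → 9.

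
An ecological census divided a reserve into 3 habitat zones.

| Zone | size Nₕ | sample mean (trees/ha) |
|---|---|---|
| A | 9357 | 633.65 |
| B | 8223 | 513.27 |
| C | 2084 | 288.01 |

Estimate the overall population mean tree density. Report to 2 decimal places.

546.68

N = 9357 + 8223 + 2084 = 19664.
Weight each subgroup mean by Nₕ/N and sum.
Σ Nₕx̄ₕ = 9357·633.65 + 8223·513.27 + 2084·288.01 = 5929063.05 + 4220619.21 + 600212.84 = 10749895.1.
Divide by N: 10749895.1 / 19664 = 546.6790... → 546.68.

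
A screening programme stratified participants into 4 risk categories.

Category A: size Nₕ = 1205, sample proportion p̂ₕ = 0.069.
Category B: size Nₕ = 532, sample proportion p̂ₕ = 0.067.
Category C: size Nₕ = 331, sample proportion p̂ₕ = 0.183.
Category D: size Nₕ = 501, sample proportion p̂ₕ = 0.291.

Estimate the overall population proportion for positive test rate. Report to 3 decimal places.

Wₕ = Nₕ/N with N = 2569: 0.4691, 0.2071, 0.1288, 0.1950.
p̂_st = 0.4691·0.069 + 0.2071·0.067 + 0.1288·0.183 + 0.1950·0.291 ≈ 0.12657... → 0.127.

0.127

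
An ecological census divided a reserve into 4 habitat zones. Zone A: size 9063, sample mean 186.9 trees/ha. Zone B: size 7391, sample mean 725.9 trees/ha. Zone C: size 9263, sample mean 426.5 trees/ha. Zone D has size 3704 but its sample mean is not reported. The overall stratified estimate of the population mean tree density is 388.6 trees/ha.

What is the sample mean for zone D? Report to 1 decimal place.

114.3

Σ Nₕx̄ₕ = N·μ, so 3704·x̄_D = 29421·388.6 − (9063·186.9 + 7391·725.9 + 9263·426.5).
= 11433000.6 − 11009671.1 = 423329.5.
x̄_D = 423329.5 / 3704 = 114.290... → 114.3.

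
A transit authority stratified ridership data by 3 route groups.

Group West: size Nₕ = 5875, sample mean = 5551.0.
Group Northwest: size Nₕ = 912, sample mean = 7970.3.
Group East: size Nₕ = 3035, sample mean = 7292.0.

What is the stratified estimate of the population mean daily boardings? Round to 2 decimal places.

6313.61

N = 5875 + 912 + 3035 = 9822.
The stratified mean weights each stratum mean by its population share Nₕ/N.
Σ Nₕx̄ₕ = 5875·5551.0 + 912·7970.3 + 3035·7292.0 = 32612125 + 7268913.6 + 22131220 = 62012258.6.
Divide by N: 62012258.6 / 9822 = 6313.6081... → 6313.61.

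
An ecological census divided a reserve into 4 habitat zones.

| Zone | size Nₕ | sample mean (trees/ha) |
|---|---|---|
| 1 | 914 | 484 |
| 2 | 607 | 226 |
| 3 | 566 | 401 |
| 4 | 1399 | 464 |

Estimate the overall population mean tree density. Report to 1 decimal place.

N = 3486; weights Wₕ = Nₕ/N = (0.2622, 0.1741, 0.1624, 0.4013).
x̄_st = Σ Wₕ·x̄ₕ = 0.2622·484 + 0.1741·226 + 0.1624·401 + 0.4013·464 ≈ 417.573...
→ 417.6.

417.6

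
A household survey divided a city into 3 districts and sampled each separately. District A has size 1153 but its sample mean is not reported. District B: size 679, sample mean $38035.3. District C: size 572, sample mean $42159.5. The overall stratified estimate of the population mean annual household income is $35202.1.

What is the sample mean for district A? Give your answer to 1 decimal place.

30082.1

Σ Nₕx̄ₕ = N·μ, so 1153·x̄_A = 2404·35202.1 − (679·38035.3 + 572·42159.5).
= 84625848.4 − 49941202.7 = 34684645.7.
x̄_A = 34684645.7 / 1153 = 30082.086... → 30082.1.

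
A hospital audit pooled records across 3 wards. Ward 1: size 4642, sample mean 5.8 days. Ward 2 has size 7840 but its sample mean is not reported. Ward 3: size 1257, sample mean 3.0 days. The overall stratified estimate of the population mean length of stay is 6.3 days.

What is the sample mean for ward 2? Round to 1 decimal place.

7.1

Σ Nₕx̄ₕ = N·μ, so 7840·x̄_2 = 13739·6.3 − (4642·5.8 + 1257·3.0).
= 86555.7 − 30694.6 = 55861.1.
x̄_2 = 55861.1 / 7840 = 7.125... → 7.1.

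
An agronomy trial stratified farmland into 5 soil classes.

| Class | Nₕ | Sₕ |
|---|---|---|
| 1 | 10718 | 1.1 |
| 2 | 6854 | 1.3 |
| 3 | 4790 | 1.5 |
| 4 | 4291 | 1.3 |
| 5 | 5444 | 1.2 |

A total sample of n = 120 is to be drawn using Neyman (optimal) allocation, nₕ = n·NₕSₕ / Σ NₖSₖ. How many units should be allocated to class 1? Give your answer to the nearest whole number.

1: NₕSₕ = 10718·1.1 = 11789.8
2: NₕSₕ = 6854·1.3 = 8910.2
3: NₕSₕ = 4790·1.5 = 7185
4: NₕSₕ = 4291·1.3 = 5578.3
5: NₕSₕ = 5444·1.2 = 6532.8
Σ NₕSₕ = 39996.1.
n_1 = 120·11789.8/39996.1 = 35.373... → 35.

35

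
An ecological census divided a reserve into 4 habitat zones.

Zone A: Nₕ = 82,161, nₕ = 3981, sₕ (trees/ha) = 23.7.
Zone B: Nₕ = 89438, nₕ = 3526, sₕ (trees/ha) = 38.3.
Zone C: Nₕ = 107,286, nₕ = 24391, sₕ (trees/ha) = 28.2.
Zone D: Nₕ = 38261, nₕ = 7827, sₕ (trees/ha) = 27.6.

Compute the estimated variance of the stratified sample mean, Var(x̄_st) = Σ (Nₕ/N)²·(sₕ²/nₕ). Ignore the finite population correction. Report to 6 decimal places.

0.047703

N = 317146; Wₕ = Nₕ/N.
zone A: (82161/317146)²·23.7²/3981 = 0.009469291
zone B: (89438/317146)²·38.3²/3526 = 0.033085745
zone C: (107286/317146)²·28.2²/24391 = 0.003731094
zone D: (38261/317146)²·27.6²/7827 = 0.001416501
Sum = 0.047702632 → 0.047703.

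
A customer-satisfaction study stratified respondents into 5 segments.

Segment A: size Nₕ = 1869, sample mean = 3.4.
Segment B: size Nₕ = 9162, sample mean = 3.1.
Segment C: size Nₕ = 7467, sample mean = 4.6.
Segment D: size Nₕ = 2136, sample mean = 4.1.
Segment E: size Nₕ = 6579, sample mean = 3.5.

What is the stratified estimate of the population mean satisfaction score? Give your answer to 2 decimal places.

3.71

N = 27213; weights Wₕ = Nₕ/N = (0.0687, 0.3367, 0.2744, 0.0785, 0.2418).
x̄_st = Σ Wₕ·x̄ₕ = 0.0687·3.4 + 0.3367·3.1 + 0.2744·4.6 + 0.0785·4.1 + 0.2418·3.5 ≈ 3.7074...
→ 3.71.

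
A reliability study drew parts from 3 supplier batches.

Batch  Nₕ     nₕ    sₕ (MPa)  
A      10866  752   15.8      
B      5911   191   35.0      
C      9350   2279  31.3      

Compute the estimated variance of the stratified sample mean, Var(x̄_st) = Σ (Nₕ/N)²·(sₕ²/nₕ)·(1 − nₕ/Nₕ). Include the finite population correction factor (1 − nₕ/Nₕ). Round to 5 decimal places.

0.41275

N = 26127; Wₕ = Nₕ/N.
batch A: (10866/26127)²·15.8²/752·(1 − 752/10866) = 0.05344535
batch B: (5911/26127)²·35.0²/191·(1 − 191/5911) = 0.31767323
batch C: (9350/26127)²·31.3²/2279·(1 − 2279/9350) = 0.04163492
Sum = 0.41275349 → 0.41275.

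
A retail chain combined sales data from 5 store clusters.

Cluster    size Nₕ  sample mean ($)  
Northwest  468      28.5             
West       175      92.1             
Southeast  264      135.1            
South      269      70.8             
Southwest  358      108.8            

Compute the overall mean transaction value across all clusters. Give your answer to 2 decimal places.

80.26

N = 468 + 175 + 264 + 269 + 358 = 1534.
Weight each subgroup mean by Nₕ/N and sum.
Σ Nₕx̄ₕ = 468·28.5 + 175·92.1 + 264·135.1 + 269·70.8 + 358·108.8 = 13338 + 16117.5 + 35666.4 + 19045.2 + 38950.4 = 123117.5.
Divide by N: 123117.5 / 1534 = 80.2591... → 80.26.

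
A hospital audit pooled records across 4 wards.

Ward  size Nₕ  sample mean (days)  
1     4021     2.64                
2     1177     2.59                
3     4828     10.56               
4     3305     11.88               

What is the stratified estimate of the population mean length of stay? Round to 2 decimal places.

N = 4021 + 1177 + 4828 + 3305 = 13331.
The stratified mean weights each stratum mean by its population share Nₕ/N.
Σ Nₕx̄ₕ = 4021·2.64 + 1177·2.59 + 4828·10.56 + 3305·11.88 = 10615.44 + 3048.43 + 50983.68 + 39263.4 = 103910.95.
Divide by N: 103910.95 / 13331 = 7.7947... → 7.79.

7.79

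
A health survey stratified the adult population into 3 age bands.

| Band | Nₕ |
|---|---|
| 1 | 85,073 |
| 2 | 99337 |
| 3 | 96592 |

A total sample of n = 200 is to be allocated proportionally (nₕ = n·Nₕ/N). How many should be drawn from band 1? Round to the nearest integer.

Share of band 1 = 85073/281002 = 0.30275.
Allocate 200 × 0.30275 = 60.550... → 61.

61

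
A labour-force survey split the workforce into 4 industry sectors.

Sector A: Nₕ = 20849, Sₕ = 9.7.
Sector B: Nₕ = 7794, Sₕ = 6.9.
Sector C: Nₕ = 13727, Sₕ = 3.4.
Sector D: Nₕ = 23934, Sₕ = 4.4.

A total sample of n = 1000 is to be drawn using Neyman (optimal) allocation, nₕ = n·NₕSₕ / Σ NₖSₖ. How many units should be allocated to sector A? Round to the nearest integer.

496

Σ NₕSₕ = 20849·9.7 + 7794·6.9 + 13727·3.4 + 23934·4.4 = 407995.3.
Share for A: 202235.3/407995.3 = 0.49568.
n_A = 1000 × 0.49568 = 495.680... → 496.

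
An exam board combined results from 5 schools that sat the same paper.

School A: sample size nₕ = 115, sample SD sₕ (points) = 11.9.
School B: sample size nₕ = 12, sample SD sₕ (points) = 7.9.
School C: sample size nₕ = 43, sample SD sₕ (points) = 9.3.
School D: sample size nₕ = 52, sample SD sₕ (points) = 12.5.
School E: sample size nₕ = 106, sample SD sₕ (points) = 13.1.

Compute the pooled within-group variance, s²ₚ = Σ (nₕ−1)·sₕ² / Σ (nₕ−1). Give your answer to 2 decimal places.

A: (115−1)·11.9² = 114·141.61 = 16143.54
B: (12−1)·7.9² = 11·62.41 = 686.51
C: (43−1)·9.3² = 42·86.49 = 3632.58
D: (52−1)·12.5² = 51·156.25 = 7968.75
E: (106−1)·13.1² = 105·171.61 = 18019.05
Numerator = 46450.43; denominator = Σ(nₕ−1) = 323.
s²ₚ = 46450.43/323 = 143.8094... → 143.81.

143.81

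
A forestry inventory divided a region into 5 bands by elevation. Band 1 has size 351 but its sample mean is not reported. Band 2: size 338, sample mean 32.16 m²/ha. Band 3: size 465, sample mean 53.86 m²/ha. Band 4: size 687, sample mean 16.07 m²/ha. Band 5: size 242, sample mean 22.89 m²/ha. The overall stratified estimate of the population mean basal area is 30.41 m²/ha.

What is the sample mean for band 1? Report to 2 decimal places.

Σ Nₕx̄ₕ = N·μ, so 351·x̄_1 = 2083·30.41 − (338·32.16 + 465·53.86 + 687·16.07 + 242·22.89).
= 63344.03 − 52494.45 = 10849.58.
x̄_1 = 10849.58 / 351 = 30.9105... → 30.91.

30.91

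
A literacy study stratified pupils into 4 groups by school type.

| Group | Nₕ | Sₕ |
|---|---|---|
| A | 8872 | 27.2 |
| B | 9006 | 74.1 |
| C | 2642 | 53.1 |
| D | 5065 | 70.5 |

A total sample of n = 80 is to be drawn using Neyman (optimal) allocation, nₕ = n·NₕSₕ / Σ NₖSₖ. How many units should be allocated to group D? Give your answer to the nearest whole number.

20

Σ NₕSₕ = 8872·27.2 + 9006·74.1 + 2642·53.1 + 5065·70.5 = 1406035.7.
Share for D: 357082.5/1406035.7 = 0.25396.
n_D = 80 × 0.25396 = 20.317... → 20.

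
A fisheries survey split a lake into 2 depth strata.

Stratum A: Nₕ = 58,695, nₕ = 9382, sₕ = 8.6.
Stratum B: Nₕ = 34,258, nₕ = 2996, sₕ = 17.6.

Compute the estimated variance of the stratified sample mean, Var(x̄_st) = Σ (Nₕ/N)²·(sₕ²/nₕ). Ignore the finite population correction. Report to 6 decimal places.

N = 92953; Wₕ = Nₕ/N.
stratum A: (58695/92953)²·8.6²/9382 = 0.003143235
stratum B: (34258/92953)²·17.6²/2996 = 0.014043673
Sum = 0.017186908 → 0.017187.

0.017187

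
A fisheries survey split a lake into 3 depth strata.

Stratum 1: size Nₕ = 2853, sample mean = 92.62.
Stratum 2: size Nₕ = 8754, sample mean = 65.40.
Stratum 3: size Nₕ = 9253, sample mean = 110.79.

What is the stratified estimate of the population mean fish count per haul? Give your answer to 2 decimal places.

89.26

N = 2853 + 8754 + 9253 = 20860.
Weight each subgroup mean by Nₕ/N and sum.
Σ Nₕx̄ₕ = 2853·92.62 + 8754·65.40 + 9253·110.79 = 264244.86 + 572511.6 + 1025139.87 = 1861896.33.
Divide by N: 1861896.33 / 20860 = 89.2568... → 89.26.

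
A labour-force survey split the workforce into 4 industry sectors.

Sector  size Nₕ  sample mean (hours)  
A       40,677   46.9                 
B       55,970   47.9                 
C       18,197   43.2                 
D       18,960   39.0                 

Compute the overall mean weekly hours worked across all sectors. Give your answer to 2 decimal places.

x̄_st = (Σ Nₕx̄ₕ) / (Σ Nₕ) = (40677·46.9 + 55970·47.9 + 18197·43.2 + 18960·39.0) / 133804
= 6114264.7 / 133804 = 45.6957... → 45.70.

45.70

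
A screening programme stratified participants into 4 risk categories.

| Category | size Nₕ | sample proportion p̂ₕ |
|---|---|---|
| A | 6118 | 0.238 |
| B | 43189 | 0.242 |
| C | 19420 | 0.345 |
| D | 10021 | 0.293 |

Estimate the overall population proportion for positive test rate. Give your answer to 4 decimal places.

Wₕ = Nₕ/N with N = 78748: 0.0777, 0.5484, 0.2466, 0.1273.
p̂_st = 0.0777·0.238 + 0.5484·0.242 + 0.2466·0.345 + 0.1273·0.293 ≈ 0.273580... → 0.2736.

0.2736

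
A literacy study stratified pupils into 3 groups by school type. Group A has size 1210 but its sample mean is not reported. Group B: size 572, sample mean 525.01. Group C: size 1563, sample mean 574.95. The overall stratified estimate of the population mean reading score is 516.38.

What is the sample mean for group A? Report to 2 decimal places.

436.64

N = 1210 + 572 + 1563 = 3345.
Overall total = μ·N = 516.38·3345 = 1727291.1.
Subtract the known strata: 572·525.01 + 1563·574.95 = 1198952.57.
Remaining total for group A: 1727291.1 − 1198952.57 = 528338.53.
Divide by its size: 528338.53 / 1210 = 436.6434... → 436.64.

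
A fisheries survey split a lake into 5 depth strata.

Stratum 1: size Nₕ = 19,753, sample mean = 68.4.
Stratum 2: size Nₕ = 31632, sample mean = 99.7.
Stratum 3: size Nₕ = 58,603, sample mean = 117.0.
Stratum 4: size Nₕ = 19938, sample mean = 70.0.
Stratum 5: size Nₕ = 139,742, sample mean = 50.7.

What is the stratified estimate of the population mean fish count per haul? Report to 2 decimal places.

x̄_st = (Σ Nₕx̄ₕ) / (Σ Nₕ) = (19753·68.4 + 31632·99.7 + 58603·117.0 + 19938·70.0 + 139742·50.7) / 269668
= 19841946 / 269668 = 73.5792... → 73.58.

73.58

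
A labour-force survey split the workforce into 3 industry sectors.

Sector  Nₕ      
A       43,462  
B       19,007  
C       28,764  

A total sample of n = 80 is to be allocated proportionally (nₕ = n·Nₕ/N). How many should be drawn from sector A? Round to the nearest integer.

Share of sector A = 43462/91233 = 0.47638.
Allocate 80 × 0.47638 = 38.111... → 38.

38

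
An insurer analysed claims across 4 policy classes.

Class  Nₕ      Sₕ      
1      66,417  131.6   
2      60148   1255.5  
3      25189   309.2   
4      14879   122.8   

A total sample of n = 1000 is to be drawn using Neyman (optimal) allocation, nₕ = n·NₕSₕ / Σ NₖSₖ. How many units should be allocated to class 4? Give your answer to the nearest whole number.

1: NₕSₕ = 66417·131.6 = 8740477.2
2: NₕSₕ = 60148·1255.5 = 75515814
3: NₕSₕ = 25189·309.2 = 7788438.8
4: NₕSₕ = 14879·122.8 = 1827141.2
Σ NₕSₕ = 93871871.2.
n_4 = 1000·1827141.2/93871871.2 = 19.464... → 19.

19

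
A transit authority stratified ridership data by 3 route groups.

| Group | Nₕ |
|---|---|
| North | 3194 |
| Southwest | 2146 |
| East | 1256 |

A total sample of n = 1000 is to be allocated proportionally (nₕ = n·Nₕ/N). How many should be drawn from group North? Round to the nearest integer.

Share of group North = 3194/6596 = 0.48423.
Allocate 1000 × 0.48423 = 484.233... → 484.

484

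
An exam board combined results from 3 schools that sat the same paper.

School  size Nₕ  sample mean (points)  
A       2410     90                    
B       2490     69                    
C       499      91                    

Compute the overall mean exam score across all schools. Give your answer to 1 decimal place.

N = 5399; weights Wₕ = Nₕ/N = (0.4464, 0.4612, 0.0924).
x̄_st = Σ Wₕ·x̄ₕ = 0.4464·90 + 0.4612·69 + 0.0924·91 ≈ 80.407...
→ 80.4.

80.4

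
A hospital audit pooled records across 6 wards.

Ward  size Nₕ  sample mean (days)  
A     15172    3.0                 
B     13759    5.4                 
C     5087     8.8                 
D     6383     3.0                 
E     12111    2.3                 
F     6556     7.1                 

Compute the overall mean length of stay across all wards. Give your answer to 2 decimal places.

4.37

N = 59068; weights Wₕ = Nₕ/N = (0.2569, 0.2329, 0.0861, 0.1081, 0.2050, 0.1110).
x̄_st = Σ Wₕ·x̄ₕ = 0.2569·3.0 + 0.2329·5.4 + 0.0861·8.8 + 0.1081·3.0 + 0.2050·2.3 + 0.1110·7.1 ≈ 4.3701...
→ 4.37.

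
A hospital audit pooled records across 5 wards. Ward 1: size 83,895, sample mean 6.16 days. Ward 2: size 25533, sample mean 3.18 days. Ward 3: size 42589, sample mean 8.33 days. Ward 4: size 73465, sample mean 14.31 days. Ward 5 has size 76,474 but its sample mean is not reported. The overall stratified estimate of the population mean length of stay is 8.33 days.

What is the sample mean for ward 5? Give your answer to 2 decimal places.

N = 83895 + 25533 + 42589 + 73465 + 76474 = 301956.
Overall total = μ·N = 8.33·301956 = 2515293.48.
Subtract the known strata: 83895·6.16 + 25533·3.18 + 42589·8.33 + 73465·14.31 = 2004038.66.
Remaining total for ward 5: 2515293.48 − 2004038.66 = 511254.82.
Divide by its size: 511254.82 / 76474 = 6.6853... → 6.69.

6.69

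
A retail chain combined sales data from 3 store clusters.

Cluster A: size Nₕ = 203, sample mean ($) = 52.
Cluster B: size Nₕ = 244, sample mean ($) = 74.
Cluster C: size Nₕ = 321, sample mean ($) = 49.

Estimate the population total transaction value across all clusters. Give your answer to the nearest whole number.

Population total = Σ Nₕ·x̄ₕ (each stratum's size times its mean).
203·52 + 244·74 + 321·49 = 10556 + 18056 + 15729 = 44341.

44341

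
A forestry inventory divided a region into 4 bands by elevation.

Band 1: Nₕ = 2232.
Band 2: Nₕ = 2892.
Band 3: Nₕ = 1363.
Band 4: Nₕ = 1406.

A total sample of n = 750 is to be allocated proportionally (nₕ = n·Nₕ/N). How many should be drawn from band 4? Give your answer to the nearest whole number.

134

N = 2232 + 2892 + 1363 + 1406 = 7893.
n_4 = 750·1406/7893 = 133.599... → 134.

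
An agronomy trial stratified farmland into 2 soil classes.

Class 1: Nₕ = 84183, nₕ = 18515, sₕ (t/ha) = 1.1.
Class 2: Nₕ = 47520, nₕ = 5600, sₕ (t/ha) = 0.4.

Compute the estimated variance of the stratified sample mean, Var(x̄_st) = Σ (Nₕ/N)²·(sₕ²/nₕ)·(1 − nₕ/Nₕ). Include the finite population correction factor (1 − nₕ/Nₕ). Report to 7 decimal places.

N = 131703. Term for each stratum: Wₕ²sₕ²/nₕ·(1−nₕ/Nₕ).
Var(x̄_st) = 0.0000208280 + 0.0000032812 = 0.0000241093 → 0.0000241.

0.0000241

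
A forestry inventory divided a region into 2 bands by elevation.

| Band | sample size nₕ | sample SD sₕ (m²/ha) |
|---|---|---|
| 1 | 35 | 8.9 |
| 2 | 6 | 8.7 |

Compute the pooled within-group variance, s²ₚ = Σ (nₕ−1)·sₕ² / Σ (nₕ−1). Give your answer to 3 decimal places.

1: (35−1)·8.9² = 34·79.21 = 2693.14
2: (6−1)·8.7² = 5·75.69 = 378.45
Numerator = 3071.59; denominator = Σ(nₕ−1) = 39.
s²ₚ = 3071.59/39 = 78.75872... → 78.759.

78.759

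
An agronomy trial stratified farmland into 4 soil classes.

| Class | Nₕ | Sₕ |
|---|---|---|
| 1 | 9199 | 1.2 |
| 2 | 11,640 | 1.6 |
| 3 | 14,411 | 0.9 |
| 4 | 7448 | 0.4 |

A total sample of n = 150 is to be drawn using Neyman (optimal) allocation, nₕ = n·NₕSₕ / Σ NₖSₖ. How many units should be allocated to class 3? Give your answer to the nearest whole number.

1: NₕSₕ = 9199·1.2 = 11038.8
2: NₕSₕ = 11640·1.6 = 18624
3: NₕSₕ = 14411·0.9 = 12969.9
4: NₕSₕ = 7448·0.4 = 2979.2
Σ NₕSₕ = 45611.9.
n_3 = 150·12969.9/45611.9 = 42.653... → 43.

43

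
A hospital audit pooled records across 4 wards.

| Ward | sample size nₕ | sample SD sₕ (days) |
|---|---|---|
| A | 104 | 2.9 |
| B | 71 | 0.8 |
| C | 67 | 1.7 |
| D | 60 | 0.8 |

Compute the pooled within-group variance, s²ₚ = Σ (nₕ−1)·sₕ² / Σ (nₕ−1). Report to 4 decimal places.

3.8239

A: (104−1)·2.9² = 103·8.41 = 866.23
B: (71−1)·0.8² = 70·0.64 = 44.8
C: (67−1)·1.7² = 66·2.89 = 190.74
D: (60−1)·0.8² = 59·0.64 = 37.76
Numerator = 1139.53; denominator = Σ(nₕ−1) = 298.
s²ₚ = 1139.53/298 = 3.823926... → 3.8239.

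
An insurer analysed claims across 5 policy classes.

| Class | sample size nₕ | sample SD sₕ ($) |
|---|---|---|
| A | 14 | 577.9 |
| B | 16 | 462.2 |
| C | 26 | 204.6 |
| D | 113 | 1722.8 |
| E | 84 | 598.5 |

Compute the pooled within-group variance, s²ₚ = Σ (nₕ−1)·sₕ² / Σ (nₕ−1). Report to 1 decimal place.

1494934.7

A: (14−1)·577.9² = 13·333968.41 = 4341589.33
B: (16−1)·462.2² = 15·213628.84 = 3204432.6
C: (26−1)·204.6² = 25·41861.16 = 1046529
D: (113−1)·1722.8² = 112·2968039.84 = 332420462.08
E: (84−1)·598.5² = 83·358202.25 = 29730786.75
Numerator = 370743799.76; denominator = Σ(nₕ−1) = 248.
s²ₚ = 370743799.76/248 = 1494934.676... → 1494934.7.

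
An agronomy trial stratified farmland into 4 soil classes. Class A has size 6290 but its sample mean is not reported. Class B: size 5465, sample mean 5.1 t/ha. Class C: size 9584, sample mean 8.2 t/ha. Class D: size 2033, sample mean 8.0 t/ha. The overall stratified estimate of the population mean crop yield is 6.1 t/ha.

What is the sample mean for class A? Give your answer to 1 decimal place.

3.2

Σ Nₕx̄ₕ = N·μ, so 6290·x̄_A = 23372·6.1 − (5465·5.1 + 9584·8.2 + 2033·8.0).
= 142569.2 − 122724.3 = 19844.9.
x̄_A = 19844.9 / 6290 = 3.155... → 3.2.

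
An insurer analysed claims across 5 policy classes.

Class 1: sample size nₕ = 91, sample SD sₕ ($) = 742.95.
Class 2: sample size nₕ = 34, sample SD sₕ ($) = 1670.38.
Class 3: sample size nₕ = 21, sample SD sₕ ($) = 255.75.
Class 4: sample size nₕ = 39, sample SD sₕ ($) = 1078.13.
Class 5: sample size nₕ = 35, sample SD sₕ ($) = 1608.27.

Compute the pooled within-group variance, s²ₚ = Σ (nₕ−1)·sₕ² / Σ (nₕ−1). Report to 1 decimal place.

1279876.4

Degrees of freedom: 90 + 33 + 20 + 38 + 34 = 215.
Σ(nₕ−1)sₕ² = 90·551974.7025 + 33·2790169.3444 + 20·65408.0625 + 38·1162364.2969 + 34·2586532.3929 = 275173417.481.
s²ₚ = 275173417.481 / 215 = 1279876.360... → 1279876.4.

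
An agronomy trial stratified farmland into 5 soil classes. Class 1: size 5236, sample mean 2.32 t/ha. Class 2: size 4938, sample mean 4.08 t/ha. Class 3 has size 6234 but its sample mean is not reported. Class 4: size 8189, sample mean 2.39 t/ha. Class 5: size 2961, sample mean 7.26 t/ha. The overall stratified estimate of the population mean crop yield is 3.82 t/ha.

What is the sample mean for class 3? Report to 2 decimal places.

N = 5236 + 4938 + 6234 + 8189 + 2961 = 27558.
Overall total = μ·N = 3.82·27558 = 105271.56.
Subtract the known strata: 5236·2.32 + 4938·4.08 + 8189·2.39 + 2961·7.26 = 73363.13.
Remaining total for class 3: 105271.56 − 73363.13 = 31908.43.
Divide by its size: 31908.43 / 6234 = 5.1185... → 5.12.

5.12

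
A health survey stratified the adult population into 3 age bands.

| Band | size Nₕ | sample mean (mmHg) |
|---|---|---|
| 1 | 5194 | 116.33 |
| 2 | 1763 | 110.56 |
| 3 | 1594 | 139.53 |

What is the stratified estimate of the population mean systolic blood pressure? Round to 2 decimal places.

119.47

x̄_st = (Σ Nₕx̄ₕ) / (Σ Nₕ) = (5194·116.33 + 1763·110.56 + 1594·139.53) / 8551
= 1021546.12 / 8551 = 119.4651... → 119.47.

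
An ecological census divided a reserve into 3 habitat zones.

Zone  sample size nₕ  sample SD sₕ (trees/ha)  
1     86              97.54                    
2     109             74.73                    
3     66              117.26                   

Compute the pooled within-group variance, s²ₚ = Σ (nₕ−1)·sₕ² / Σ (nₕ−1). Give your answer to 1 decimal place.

8936.3

1: (86−1)·97.54² = 85·9514.0516 = 808694.386
2: (109−1)·74.73² = 108·5584.5729 = 603133.8732
3: (66−1)·117.26² = 65·13749.9076 = 893743.994
Numerator = 2305572.2532; denominator = Σ(nₕ−1) = 258.
s²ₚ = 2305572.2532/258 = 8936.327... → 8936.3.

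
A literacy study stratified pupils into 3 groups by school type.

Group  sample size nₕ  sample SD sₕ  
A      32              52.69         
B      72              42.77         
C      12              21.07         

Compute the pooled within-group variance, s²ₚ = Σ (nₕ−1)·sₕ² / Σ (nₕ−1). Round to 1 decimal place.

A: (32−1)·52.69² = 31·2776.2361 = 86063.3191
B: (72−1)·42.77² = 71·1829.2729 = 129878.3759
C: (12−1)·21.07² = 11·443.9449 = 4883.3939
Numerator = 220825.0889; denominator = Σ(nₕ−1) = 113.
s²ₚ = 220825.0889/113 = 1954.204... → 1954.2.

1954.2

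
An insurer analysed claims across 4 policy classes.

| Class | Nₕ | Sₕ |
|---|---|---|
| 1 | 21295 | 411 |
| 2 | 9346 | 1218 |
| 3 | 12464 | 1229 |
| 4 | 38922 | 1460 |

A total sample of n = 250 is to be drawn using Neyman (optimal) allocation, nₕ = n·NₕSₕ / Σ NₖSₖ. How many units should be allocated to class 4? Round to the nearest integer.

154

Σ NₕSₕ = 21295·411 + 9346·1218 + 12464·1229 + 38922·1460 = 92280049.
Share for 4: 56826120/92280049 = 0.61580.
n_4 = 250 × 0.61580 = 153.950... → 154.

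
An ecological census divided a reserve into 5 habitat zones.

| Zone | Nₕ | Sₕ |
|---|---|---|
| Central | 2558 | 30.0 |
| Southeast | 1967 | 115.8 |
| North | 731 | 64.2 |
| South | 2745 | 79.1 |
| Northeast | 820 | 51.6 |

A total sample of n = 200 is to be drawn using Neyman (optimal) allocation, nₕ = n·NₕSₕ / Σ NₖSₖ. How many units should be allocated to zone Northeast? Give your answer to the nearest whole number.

14

Central: NₕSₕ = 2558·30.0 = 76740
Southeast: NₕSₕ = 1967·115.8 = 227778.6
North: NₕSₕ = 731·64.2 = 46930.2
South: NₕSₕ = 2745·79.1 = 217129.5
Northeast: NₕSₕ = 820·51.6 = 42312
Σ NₕSₕ = 610890.3.
n_Northeast = 200·42312/610890.3 = 13.853... → 14.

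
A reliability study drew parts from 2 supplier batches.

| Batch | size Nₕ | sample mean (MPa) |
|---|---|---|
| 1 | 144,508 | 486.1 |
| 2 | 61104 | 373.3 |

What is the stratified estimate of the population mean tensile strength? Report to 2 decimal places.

452.58

N = 205612; weights Wₕ = Nₕ/N = (0.7028, 0.2972).
x̄_st = Σ Wₕ·x̄ₕ = 0.7028·486.1 + 0.2972·373.3 ≈ 452.5780...
→ 452.58.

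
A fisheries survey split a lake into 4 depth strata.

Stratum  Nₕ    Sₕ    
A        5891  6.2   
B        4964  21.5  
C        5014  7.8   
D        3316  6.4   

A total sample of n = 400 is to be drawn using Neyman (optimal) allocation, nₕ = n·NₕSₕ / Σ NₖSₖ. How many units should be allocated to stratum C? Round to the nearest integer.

Σ NₕSₕ = 5891·6.2 + 4964·21.5 + 5014·7.8 + 3316·6.4 = 203581.8.
Share for C: 39109.2/203581.8 = 0.19211.
n_C = 400 × 0.19211 = 76.842... → 77.

77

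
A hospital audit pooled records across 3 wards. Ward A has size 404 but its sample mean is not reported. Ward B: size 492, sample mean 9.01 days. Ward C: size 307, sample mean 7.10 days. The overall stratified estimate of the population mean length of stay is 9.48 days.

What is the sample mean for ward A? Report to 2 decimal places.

Σ Nₕx̄ₕ = N·μ, so 404·x̄_A = 1203·9.48 − (492·9.01 + 307·7.10).
= 11404.44 − 6612.62 = 4791.82.
x̄_A = 4791.82 / 404 = 11.8609... → 11.86.

11.86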